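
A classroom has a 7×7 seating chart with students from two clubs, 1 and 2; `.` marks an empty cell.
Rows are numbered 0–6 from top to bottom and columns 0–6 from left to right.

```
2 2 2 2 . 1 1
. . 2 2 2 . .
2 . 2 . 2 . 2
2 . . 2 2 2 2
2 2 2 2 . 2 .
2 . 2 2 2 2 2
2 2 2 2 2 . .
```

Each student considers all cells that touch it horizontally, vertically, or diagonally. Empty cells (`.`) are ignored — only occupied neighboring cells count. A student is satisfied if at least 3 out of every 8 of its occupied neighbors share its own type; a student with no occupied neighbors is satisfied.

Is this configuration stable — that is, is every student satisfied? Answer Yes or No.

Row 0: (0,0)2 1/1 satisfied · (0,1)2 3/3 satisfied · (0,2)2 4/4 satisfied · (0,3)2 4/4 satisfied · (0,5)1 1/2 satisfied · (0,6)1 1/1 satisfied
Row 1: (1,2)2 5/5 satisfied · (1,3)2 6/6 satisfied · (1,4)2 3/4 satisfied
Row 2: (2,0)2 1/1 satisfied · (2,2)2 3/3 satisfied · (2,4)2 5/5 satisfied · (2,6)2 2/2 satisfied
Row 3: (3,0)2 3/3 satisfied · (3,3)2 5/5 satisfied · (3,4)2 5/5 satisfied · (3,5)2 5/5 satisfied · (3,6)2 3/3 satisfied
Row 4: (4,0)2 3/3 satisfied · (4,1)2 5/5 satisfied · (4,2)2 5/5 satisfied · (4,3)2 6/6 satisfied · (4,5)2 6/6 satisfied
Row 5: (5,0)2 4/4 satisfied · (5,2)2 7/7 satisfied · (5,3)2 7/7 satisfied · (5,4)2 6/6 satisfied · (5,5)2 4/4 satisfied · (5,6)2 2/2 satisfied
Row 6: (6,0)2 2/2 satisfied · (6,1)2 4/4 satisfied · (6,2)2 4/4 satisfied · (6,3)2 5/5 satisfied · (6,4)2 4/4 satisfied
All meet the threshold, so the configuration is stable.

Yes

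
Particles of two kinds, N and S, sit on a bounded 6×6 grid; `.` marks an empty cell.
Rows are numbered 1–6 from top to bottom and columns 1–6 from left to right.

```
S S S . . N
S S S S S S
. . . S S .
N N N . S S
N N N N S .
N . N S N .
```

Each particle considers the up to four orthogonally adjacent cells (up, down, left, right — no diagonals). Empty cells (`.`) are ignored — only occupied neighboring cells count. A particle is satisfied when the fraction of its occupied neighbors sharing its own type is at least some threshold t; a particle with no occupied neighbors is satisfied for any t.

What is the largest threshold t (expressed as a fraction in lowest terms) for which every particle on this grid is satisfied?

0/1

(1,1)S 2/2
(1,2)S 3/3
(1,3)S 2/2
(1,6)N 0/1
(2,1)S 2/2
(2,2)S 3/3
(2,3)S 3/3
(2,4)S 3/3
(2,5)S 3/3
(2,6)S 1/2
(3,4)S 2/2
(3,5)S 3/3
(4,1)N 2/2
(4,2)N 3/3
(4,3)N 2/2
(4,5)S 3/3
(4,6)S 1/1
(5,1)N 3/3
(5,2)N 3/3
(5,3)N 4/4
(5,4)N 1/3
(5,5)S 1/3
(6,1)N 1/1
(6,3)N 1/2
(6,4)S 0/3
(6,5)N 0/2
The smallest same-type fraction is 0/1 at (1,6), which reduces to 0/1. Any threshold above that leaves this particle unsatisfied.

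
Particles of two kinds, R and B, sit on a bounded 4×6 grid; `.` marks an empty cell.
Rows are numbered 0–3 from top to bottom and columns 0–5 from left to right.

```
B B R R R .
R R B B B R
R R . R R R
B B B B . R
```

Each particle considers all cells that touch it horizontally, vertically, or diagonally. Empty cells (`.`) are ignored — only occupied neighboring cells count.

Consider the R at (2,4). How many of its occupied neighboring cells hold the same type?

Occupied neighbors of (2,4): (1,3)=B, (1,4)=B, (1,5)=R, (2,3)=R, (2,5)=R, (3,3)=B, (3,5)=R.
Same type (R): 4 of 7.

4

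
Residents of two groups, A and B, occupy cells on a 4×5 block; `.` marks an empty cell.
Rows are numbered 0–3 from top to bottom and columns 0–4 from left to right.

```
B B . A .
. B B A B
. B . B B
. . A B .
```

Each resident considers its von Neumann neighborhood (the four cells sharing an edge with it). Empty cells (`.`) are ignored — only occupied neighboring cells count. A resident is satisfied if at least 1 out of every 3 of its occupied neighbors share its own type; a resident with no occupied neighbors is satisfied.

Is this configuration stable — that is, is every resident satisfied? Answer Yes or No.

(0,0)B 1/1 ok
(0,1)B 2/2 ok
(0,3)A 1/1 ok
(1,1)B 3/3 ok
(1,2)B 1/2 ok
(1,3)A 1/4 unhappy
(1,4)B 1/2 ok
(2,1)B 1/1 ok
(2,3)B 2/3 ok
(2,4)B 2/2 ok
(3,2)A 0/1 unhappy
(3,3)B 1/2 ok
For instance (1,3) has only 1/4 same-type neighbors, below 1/3.

No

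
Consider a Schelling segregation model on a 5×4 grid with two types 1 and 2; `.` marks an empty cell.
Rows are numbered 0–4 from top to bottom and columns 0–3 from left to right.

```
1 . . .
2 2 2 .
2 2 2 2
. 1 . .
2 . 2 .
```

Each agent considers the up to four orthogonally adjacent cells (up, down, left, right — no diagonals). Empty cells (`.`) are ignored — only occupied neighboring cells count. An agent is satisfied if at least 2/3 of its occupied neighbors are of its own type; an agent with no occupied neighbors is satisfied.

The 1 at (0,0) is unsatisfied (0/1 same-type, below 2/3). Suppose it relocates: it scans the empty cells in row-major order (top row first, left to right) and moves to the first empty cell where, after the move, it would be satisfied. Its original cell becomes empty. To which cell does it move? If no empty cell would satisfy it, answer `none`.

Vacating (0,0). Empty cells in order:
  (0,1): 0/1 same-type → still unsatisfied.
  (0,2): 0/1 same-type → still unsatisfied.
  (0,3): 0/0 same-type → satisfied — stop here.

(0,3)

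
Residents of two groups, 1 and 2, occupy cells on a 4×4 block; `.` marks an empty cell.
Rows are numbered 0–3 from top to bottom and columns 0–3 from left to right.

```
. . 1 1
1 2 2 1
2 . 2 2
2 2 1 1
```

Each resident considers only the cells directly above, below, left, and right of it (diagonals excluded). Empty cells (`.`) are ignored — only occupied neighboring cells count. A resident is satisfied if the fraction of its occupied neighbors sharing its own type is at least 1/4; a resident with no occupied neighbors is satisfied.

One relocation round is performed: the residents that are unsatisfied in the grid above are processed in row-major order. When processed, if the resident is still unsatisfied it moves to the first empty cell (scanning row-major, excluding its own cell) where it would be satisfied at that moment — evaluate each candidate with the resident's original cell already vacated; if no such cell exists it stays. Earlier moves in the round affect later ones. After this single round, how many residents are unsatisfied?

Initially unsatisfied (in order): (1,0).
  (1,0) → (0,0).
Resulting grid:
1 . 1 1
. 2 2 1
2 . 2 2
2 2 1 1
All satisfied now.

0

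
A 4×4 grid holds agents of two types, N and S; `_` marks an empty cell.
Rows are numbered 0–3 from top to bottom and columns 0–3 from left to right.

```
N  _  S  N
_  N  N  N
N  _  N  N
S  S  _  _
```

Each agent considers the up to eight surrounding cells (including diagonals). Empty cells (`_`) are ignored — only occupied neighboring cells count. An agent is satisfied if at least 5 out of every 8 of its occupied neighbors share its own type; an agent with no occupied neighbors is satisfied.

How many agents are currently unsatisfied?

(0,0)N 1/1 ok
(0,2)S 0/4 unhappy
(0,3)N 2/3 ok
(1,1)N 4/5 ok
(1,2)N 5/6 ok
(1,3)N 4/5 ok
(2,0)N 1/3 unhappy
(2,2)N 4/5 ok
(2,3)N 3/3 ok
(3,0)S 1/2 unhappy
(3,1)S 1/3 unhappy
Unsatisfied: (0,2), (2,0), (3,0), (3,1) — 4 in total.

4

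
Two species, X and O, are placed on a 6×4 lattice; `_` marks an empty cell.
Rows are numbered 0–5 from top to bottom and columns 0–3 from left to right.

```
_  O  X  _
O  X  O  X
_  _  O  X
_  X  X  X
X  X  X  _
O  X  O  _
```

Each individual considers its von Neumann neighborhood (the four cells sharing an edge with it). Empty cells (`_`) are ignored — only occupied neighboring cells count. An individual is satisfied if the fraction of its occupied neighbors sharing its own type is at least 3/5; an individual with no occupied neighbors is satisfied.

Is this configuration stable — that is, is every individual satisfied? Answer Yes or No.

(0,1)O 0/2 not
(0,2)X 0/2 not
(1,0)O 0/1 not
(1,1)X 0/3 not
(1,2)O 1/4 not
(1,3)X 1/2 not
(2,2)O 1/3 not
(2,3)X 2/3 satisfied
(3,1)X 2/2 satisfied
(3,2)X 3/4 satisfied
(3,3)X 2/2 satisfied
(4,0)X 1/2 not
(4,1)X 4/4 satisfied
(4,2)X 2/3 satisfied
(5,0)O 0/2 not
(5,1)X 1/3 not
(5,2)O 0/2 not
For instance (0,1) has only 0/2 same-type neighbors, below 3/5.

No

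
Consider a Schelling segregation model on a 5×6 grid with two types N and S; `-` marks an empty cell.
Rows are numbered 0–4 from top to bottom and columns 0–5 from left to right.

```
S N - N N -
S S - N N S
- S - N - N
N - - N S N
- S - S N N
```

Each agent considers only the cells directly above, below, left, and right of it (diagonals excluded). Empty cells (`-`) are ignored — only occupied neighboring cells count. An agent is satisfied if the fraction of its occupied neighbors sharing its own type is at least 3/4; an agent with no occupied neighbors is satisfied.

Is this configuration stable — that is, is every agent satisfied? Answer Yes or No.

(0,0)S 1/2 unhappy
(0,1)N 0/2 unhappy
(0,3)N 2/2 ok
(0,4)N 2/2 ok
(1,0)S 2/2 ok
(1,1)S 2/3 unhappy
(1,3)N 3/3 ok
(1,4)N 2/3 unhappy
(1,5)S 0/2 unhappy
(2,1)S 1/1 ok
(2,3)N 2/2 ok
(2,5)N 1/2 unhappy
(3,0)N 0/0 ok
(3,3)N 1/3 unhappy
(3,4)S 0/3 unhappy
(3,5)N 2/3 unhappy
(4,1)S 0/0 ok
(4,3)S 0/2 unhappy
(4,4)N 1/3 unhappy
(4,5)N 2/2 ok
For instance (0,0) has only 1/2 same-type neighbors, below 3/4.

No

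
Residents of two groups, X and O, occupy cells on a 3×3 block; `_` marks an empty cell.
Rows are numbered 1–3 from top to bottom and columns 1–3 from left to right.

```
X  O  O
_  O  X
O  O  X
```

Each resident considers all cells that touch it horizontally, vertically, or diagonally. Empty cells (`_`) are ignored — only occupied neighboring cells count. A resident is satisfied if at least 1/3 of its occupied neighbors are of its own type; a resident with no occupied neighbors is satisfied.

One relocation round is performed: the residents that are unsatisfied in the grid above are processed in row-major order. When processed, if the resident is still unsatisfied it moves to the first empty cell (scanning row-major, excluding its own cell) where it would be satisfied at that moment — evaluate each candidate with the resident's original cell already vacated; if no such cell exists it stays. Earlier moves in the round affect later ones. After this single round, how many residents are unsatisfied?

2

Initially unsatisfied (in order): (1,1), (2,3).
  (1,1): no empty cell satisfies it; stays.
  (2,3): no empty cell satisfies it; stays.
Resulting grid:
X O O
_ O X
O O X
Unsatisfied now: (1,1), (2,3).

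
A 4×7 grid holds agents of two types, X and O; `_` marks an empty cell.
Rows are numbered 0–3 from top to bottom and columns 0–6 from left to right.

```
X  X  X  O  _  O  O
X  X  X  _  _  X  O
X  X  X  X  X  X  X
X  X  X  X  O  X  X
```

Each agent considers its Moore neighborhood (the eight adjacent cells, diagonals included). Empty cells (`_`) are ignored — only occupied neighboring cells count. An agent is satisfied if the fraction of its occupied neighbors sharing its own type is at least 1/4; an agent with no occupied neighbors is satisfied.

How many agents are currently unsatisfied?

Row 0: (0,0)X 3/3 ✓ · (0,1)X 5/5 ✓ · (0,2)X 3/4 ✓ · (0,3)O 0/2 ✗ · (0,5)O 2/3 ✓ · (0,6)O 2/3 ✓
Row 1: (1,0)X 5/5 ✓ · (1,1)X 8/8 ✓ · (1,2)X 6/7 ✓ · (1,5)X 3/6 ✓ · (1,6)O 2/5 ✓
Row 2: (2,0)X 5/5 ✓ · (2,1)X 8/8 ✓ · (2,2)X 7/7 ✓ · (2,3)X 5/6 ✓ · (2,4)X 5/6 ✓ · (2,5)X 5/7 ✓ · (2,6)X 4/5 ✓
Row 3: (3,0)X 3/3 ✓ · (3,1)X 5/5 ✓ · (3,2)X 5/5 ✓ · (3,3)X 4/5 ✓ · (3,4)O 0/5 ✗ · (3,5)X 4/5 ✓ · (3,6)X 3/3 ✓
Unsatisfied: (0,3), (3,4) — 2 in total.

2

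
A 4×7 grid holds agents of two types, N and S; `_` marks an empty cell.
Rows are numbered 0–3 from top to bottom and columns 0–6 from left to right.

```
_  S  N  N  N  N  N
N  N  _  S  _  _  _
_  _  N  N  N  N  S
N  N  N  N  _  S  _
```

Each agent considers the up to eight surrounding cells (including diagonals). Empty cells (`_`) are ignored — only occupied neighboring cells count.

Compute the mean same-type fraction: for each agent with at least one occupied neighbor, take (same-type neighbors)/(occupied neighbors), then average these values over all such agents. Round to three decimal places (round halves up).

0.657

Row 0: (0,1)S 0/3 · (0,2)N 2/4 · (0,3)N 2/3 · (0,4)N 2/3 · (0,5)N 2/2 · (0,6)N 1/1
Row 1: (1,0)N 1/2 · (1,1)N 3/4 · (1,3)S 0/6
Row 2: (2,2)N 5/6 · (2,3)N 4/5 · (2,4)N 3/5 · (2,5)N 1/3 · (2,6)S 1/2
Row 3: (3,0)N 1/1 · (3,1)N 3/3 · (3,2)N 4/4 · (3,3)N 4/4 · (3,5)S 1/3
Sum over 19 agents: 0/3 + 2/4 + 2/3 + 2/3 + 2/2 + 1/1 + 1/2 + 3/4 + 0/6 + 5/6 + 4/5 + 3/5 + 1/3 + 1/2 + 1/1 + 3/3 + 4/4 + 4/4 + 1/3 = 749/60; mean = 749/60 ÷ 19 = 749/1140 = 0.657017… → 0.657.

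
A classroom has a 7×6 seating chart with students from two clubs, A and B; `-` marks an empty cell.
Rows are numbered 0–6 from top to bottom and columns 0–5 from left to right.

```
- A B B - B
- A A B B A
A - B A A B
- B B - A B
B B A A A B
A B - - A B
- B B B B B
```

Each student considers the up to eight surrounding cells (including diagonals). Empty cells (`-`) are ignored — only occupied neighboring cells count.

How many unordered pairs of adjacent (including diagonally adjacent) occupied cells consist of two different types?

39

Scan each occupied cell's neighbors to the right and below (and the two forward diagonals) so each pair is counted once.
Row 0: A(0,1)–B(0,2)≠ A(0,1)–A(1,1)= A(0,1)–A(1,2)= B(0,2)–B(0,3)= B(0,2)–A(1,2)≠ B(0,2)–B(1,3)= B(0,2)–A(1,1)≠ B(0,3)–B(1,3)= B(0,3)–B(1,4)= B(0,3)–A(1,2)≠ B(0,5)–A(1,5)≠ B(0,5)–B(1,4)=  → 5/12 unlike.
Row 1: A(1,1)–A(1,2)= A(1,1)–B(2,2)≠ A(1,1)–A(2,0)= A(1,2)–B(1,3)≠ A(1,2)–B(2,2)≠ A(1,2)–A(2,3)= B(1,3)–B(1,4)= B(1,3)–A(2,3)≠ B(1,3)–A(2,4)≠ B(1,3)–B(2,2)= B(1,4)–A(1,5)≠ B(1,4)–A(2,4)≠ B(1,4)–B(2,5)= B(1,4)–A(2,3)≠ A(1,5)–B(2,5)≠ A(1,5)–A(2,4)=  → 9/16 unlike.
Row 2: A(2,0)–B(3,1)≠ B(2,2)–A(2,3)≠ B(2,2)–B(3,2)= B(2,2)–B(3,1)= A(2,3)–A(2,4)= A(2,3)–A(3,4)= A(2,3)–B(3,2)≠ A(2,4)–B(2,5)≠ A(2,4)–A(3,4)= A(2,4)–B(3,5)≠ B(2,5)–B(3,5)= B(2,5)–A(3,4)≠  → 6/12 unlike.
Row 3: B(3,1)–B(3,2)= B(3,1)–B(4,1)= B(3,1)–A(4,2)≠ B(3,1)–B(4,0)= B(3,2)–A(4,2)≠ B(3,2)–A(4,3)≠ B(3,2)–B(4,1)= A(3,4)–B(3,5)≠ A(3,4)–A(4,4)= A(3,4)–B(4,5)≠ A(3,4)–A(4,3)= B(3,5)–B(4,5)= B(3,5)–A(4,4)≠  → 6/13 unlike.
Row 4: B(4,0)–B(4,1)= B(4,0)–A(5,0)≠ B(4,0)–B(5,1)= B(4,1)–A(4,2)≠ B(4,1)–B(5,1)= B(4,1)–A(5,0)≠ A(4,2)–A(4,3)= A(4,2)–B(5,1)≠ A(4,3)–A(4,4)= A(4,3)–A(5,4)= A(4,4)–B(4,5)≠ A(4,4)–A(5,4)= A(4,4)–B(5,5)≠ B(4,5)–B(5,5)= B(4,5)–A(5,4)≠  → 7/15 unlike.
Row 5: A(5,0)–B(5,1)≠ A(5,0)–B(6,1)≠ B(5,1)–B(6,1)= B(5,1)–B(6,2)= A(5,4)–B(5,5)≠ A(5,4)–B(6,4)≠ A(5,4)–B(6,5)≠ A(5,4)–B(6,3)≠ B(5,5)–B(6,5)= B(5,5)–B(6,4)=  → 6/10 unlike.
Row 6: B(6,1)–B(6,2)= B(6,2)–B(6,3)= B(6,3)–B(6,4)= B(6,4)–B(6,5)=  → 0/4 unlike.
Total adjacent occupied pairs: 82; unlike-type pairs: 39.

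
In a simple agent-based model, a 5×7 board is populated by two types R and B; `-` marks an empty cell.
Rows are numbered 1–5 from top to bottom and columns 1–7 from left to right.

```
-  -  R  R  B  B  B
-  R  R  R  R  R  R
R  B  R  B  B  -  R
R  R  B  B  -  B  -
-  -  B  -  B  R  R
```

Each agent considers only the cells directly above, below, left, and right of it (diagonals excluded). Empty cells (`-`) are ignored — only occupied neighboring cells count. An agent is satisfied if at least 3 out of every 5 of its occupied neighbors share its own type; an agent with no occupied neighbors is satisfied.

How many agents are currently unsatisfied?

(1,3)R 2/2 satisfied
(1,4)R 2/3 satisfied
(1,5)B 1/3 not
(1,6)B 2/3 satisfied
(1,7)B 1/2 not
(2,2)R 1/2 not
(2,3)R 4/4 satisfied
(2,4)R 3/4 satisfied
(2,5)R 2/4 not
(2,6)R 2/3 satisfied
(2,7)R 2/3 satisfied
(3,1)R 1/2 not
(3,2)B 0/4 not
(3,3)R 1/4 not
(3,4)B 2/4 not
(3,5)B 1/2 not
(3,7)R 1/1 satisfied
(4,1)R 2/2 satisfied
(4,2)R 1/3 not
(4,3)B 2/4 not
(4,4)B 2/2 satisfied
(4,6)B 0/1 not
(5,3)B 1/1 satisfied
(5,5)B 0/1 not
(5,6)R 1/3 not
(5,7)R 1/1 satisfied
Unsatisfied: (1,5), (1,7), (2,2), (2,5), (3,1), (3,2), (3,3), (3,4), (3,5), (4,2), (4,3), (4,6), (5,5), (5,6) — 14 in total.

14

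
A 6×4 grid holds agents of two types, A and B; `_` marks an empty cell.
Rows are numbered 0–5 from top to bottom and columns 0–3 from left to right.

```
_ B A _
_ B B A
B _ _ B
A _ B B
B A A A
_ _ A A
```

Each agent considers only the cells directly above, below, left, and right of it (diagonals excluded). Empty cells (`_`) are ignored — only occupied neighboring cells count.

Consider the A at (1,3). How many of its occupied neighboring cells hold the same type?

0

Occupied neighbors of (1,3): (2,3)=B, (1,2)=B.
Same type (A): 0 of 2.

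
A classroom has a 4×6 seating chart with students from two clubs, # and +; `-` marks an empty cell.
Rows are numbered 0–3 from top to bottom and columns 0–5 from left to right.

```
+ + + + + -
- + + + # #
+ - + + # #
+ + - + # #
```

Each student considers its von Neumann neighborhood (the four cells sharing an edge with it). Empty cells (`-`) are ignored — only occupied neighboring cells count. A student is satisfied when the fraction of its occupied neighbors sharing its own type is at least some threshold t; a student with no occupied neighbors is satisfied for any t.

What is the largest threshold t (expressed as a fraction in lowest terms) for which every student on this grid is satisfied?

1/2

(0,0)+ 1/1
(0,1)+ 3/3
(0,2)+ 3/3
(0,3)+ 3/3
(0,4)+ 1/2
(1,1)+ 2/2
(1,2)+ 4/4
(1,3)+ 3/4
(1,4)# 2/4
(1,5)# 2/2
(2,0)+ 1/1
(2,2)+ 2/2
(2,3)+ 3/4
(2,4)# 3/4
(2,5)# 3/3
(3,0)+ 2/2
(3,1)+ 1/1
(3,3)+ 1/2
(3,4)# 2/3
(3,5)# 2/2
The smallest same-type fraction is 1/2 at (0,4), which reduces to 1/2. Any threshold above that leaves this student unsatisfied.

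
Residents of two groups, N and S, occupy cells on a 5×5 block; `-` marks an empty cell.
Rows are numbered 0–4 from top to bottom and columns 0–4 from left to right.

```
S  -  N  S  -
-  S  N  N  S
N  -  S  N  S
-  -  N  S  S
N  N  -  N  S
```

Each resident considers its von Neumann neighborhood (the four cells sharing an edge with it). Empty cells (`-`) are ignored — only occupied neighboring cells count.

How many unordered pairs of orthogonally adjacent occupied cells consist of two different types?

Scan each occupied cell's neighbors to the right and below so each pair is counted once.
From row 0: 2 unlike of 3 pairs (running 2/3).
From row 1: 3 unlike of 6 pairs (running 5/9).
From row 2: 4 unlike of 5 pairs (running 9/14).
From row 3: 2 unlike of 4 pairs (running 11/18).
From row 4: 1 unlike of 2 pairs (running 12/20).
Total adjacent occupied pairs: 20; unlike-type pairs: 12.

12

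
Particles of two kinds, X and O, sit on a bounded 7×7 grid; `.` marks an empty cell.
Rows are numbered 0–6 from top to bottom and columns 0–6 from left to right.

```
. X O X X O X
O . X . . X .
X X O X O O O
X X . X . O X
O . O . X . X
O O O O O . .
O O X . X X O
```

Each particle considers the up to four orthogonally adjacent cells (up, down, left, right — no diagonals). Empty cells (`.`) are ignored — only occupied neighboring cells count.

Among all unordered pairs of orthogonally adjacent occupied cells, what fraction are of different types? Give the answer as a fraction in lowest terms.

1/2

Scan each occupied cell's neighbors to the right and below so each pair is counted once.
Row 0: X(0,1)–O(0,2)≠ O(0,2)–X(0,3)≠ O(0,2)–X(1,2)≠ X(0,3)–X(0,4)= X(0,4)–O(0,5)≠ O(0,5)–X(0,6)≠ O(0,5)–X(1,5)≠  → 6/7 unlike.
Row 1: O(1,0)–X(2,0)≠ X(1,2)–O(2,2)≠ X(1,5)–O(2,5)≠  → 3/3 unlike.
Row 2: X(2,0)–X(2,1)= X(2,0)–X(3,0)= X(2,1)–O(2,2)≠ X(2,1)–X(3,1)= O(2,2)–X(2,3)≠ X(2,3)–O(2,4)≠ X(2,3)–X(3,3)= O(2,4)–O(2,5)= O(2,5)–O(2,6)= O(2,5)–O(3,5)= O(2,6)–X(3,6)≠  → 4/11 unlike.
Row 3: X(3,0)–X(3,1)= X(3,0)–O(4,0)≠ O(3,5)–X(3,6)≠ X(3,6)–X(4,6)=  → 2/4 unlike.
Row 4: O(4,0)–O(5,0)= O(4,2)–O(5,2)= X(4,4)–O(5,4)≠  → 1/3 unlike.
Row 5: O(5,0)–O(5,1)= O(5,0)–O(6,0)= O(5,1)–O(5,2)= O(5,1)–O(6,1)= O(5,2)–O(5,3)= O(5,2)–X(6,2)≠ O(5,3)–O(5,4)= O(5,4)–X(6,4)≠  → 2/8 unlike.
Row 6: O(6,0)–O(6,1)= O(6,1)–X(6,2)≠ X(6,4)–X(6,5)= X(6,5)–O(6,6)≠  → 2/4 unlike.
Total adjacent occupied pairs: 40; unlike-type pairs: 20.
20/40 reduces to 1/2.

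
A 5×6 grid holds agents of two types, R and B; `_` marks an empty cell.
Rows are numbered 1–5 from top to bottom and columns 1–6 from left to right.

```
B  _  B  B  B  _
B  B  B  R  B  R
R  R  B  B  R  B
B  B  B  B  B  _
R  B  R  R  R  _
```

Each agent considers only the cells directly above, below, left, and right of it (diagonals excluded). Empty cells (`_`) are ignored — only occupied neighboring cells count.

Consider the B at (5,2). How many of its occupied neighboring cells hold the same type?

Occupied neighbors of (5,2): (4,2)=B, (5,1)=R, (5,3)=R.
Same type (B): 1 of 3.

1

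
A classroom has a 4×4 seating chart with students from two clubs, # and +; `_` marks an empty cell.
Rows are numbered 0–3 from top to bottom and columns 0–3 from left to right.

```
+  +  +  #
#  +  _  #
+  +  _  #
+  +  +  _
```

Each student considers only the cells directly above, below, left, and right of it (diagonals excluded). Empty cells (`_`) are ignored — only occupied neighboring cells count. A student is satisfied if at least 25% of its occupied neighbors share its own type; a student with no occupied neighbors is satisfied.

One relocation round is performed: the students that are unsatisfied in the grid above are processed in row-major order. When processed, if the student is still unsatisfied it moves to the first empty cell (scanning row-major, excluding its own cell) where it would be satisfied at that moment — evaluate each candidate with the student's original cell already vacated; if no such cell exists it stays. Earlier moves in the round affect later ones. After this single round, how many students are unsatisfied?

0

Initially unsatisfied (in order): (1,0).
  (1,0) → (1,2).
Resulting grid:
+ + + #
_ + # #
+ + _ #
+ + + _
All satisfied now.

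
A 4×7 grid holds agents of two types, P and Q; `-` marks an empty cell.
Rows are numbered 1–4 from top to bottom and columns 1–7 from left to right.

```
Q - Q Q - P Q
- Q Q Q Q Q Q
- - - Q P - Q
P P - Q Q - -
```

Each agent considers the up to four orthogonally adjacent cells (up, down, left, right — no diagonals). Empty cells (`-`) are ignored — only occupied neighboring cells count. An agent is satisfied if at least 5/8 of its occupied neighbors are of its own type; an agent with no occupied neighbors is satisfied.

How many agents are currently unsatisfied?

(1,1)Q 0/0 satisfied
(1,3)Q 2/2 satisfied
(1,4)Q 2/2 satisfied
(1,6)P 0/2 not
(1,7)Q 1/2 not
(2,2)Q 1/1 satisfied
(2,3)Q 3/3 satisfied
(2,4)Q 4/4 satisfied
(2,5)Q 2/3 satisfied
(2,6)Q 2/3 satisfied
(2,7)Q 3/3 satisfied
(3,4)Q 2/3 satisfied
(3,5)P 0/3 not
(3,7)Q 1/1 satisfied
(4,1)P 1/1 satisfied
(4,2)P 1/1 satisfied
(4,4)Q 2/2 satisfied
(4,5)Q 1/2 not
Unsatisfied: (1,6), (1,7), (3,5), (4,5) — 4 in total.

4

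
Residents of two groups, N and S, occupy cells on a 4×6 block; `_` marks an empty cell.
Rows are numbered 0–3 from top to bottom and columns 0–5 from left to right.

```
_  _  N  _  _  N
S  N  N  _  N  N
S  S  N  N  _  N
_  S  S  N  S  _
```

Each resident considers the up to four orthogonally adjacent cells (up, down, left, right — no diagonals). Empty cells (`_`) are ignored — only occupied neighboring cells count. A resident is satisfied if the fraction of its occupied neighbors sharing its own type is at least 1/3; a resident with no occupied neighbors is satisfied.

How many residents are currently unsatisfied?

Row 0: (0,2)N 1/1 satisfied · (0,5)N 1/1 satisfied
Row 1: (1,0)S 1/2 satisfied · (1,1)N 1/3 satisfied · (1,2)N 3/3 satisfied · (1,4)N 1/1 satisfied · (1,5)N 3/3 satisfied
Row 2: (2,0)S 2/2 satisfied · (2,1)S 2/4 satisfied · (2,2)N 2/4 satisfied · (2,3)N 2/2 satisfied · (2,5)N 1/1 satisfied
Row 3: (3,1)S 2/2 satisfied · (3,2)S 1/3 satisfied · (3,3)N 1/3 satisfied · (3,4)S 0/1 not
Unsatisfied: (3,4) — 1 in total.

1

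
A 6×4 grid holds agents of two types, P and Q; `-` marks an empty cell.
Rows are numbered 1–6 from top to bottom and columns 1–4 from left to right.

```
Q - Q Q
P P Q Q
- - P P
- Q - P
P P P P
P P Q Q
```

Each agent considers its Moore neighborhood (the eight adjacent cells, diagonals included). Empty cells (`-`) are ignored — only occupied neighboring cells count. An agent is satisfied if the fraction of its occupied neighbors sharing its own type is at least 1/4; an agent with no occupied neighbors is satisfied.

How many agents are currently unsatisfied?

3

Row 1: (1,1)Q 0/2 not · (1,3)Q 3/4 satisfied · (1,4)Q 3/3 satisfied
Row 2: (2,1)P 1/2 satisfied · (2,2)P 2/5 satisfied · (2,3)Q 3/6 satisfied · (2,4)Q 3/5 satisfied
Row 3: (3,3)P 3/6 satisfied · (3,4)P 2/4 satisfied
Row 4: (4,2)Q 0/4 not · (4,4)P 4/4 satisfied
Row 5: (5,1)P 3/4 satisfied · (5,2)P 4/6 satisfied · (5,3)P 4/7 satisfied · (5,4)P 2/4 satisfied
Row 6: (6,1)P 3/3 satisfied · (6,2)P 4/5 satisfied · (6,3)Q 1/5 not · (6,4)Q 1/3 satisfied
Unsatisfied: (1,1), (4,2), (6,3) — 3 in total.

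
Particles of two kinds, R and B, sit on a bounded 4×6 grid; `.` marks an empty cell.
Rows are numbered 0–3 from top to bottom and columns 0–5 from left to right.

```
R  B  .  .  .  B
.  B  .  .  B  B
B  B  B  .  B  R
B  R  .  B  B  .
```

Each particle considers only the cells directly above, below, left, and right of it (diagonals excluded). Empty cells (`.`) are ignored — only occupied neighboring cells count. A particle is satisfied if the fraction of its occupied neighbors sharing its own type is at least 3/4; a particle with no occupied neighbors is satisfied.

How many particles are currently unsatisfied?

(0,0)R 0/1 unhappy
(0,1)B 1/2 unhappy
(0,5)B 1/1 ok
(1,1)B 2/2 ok
(1,4)B 2/2 ok
(1,5)B 2/3 unhappy
(2,0)B 2/2 ok
(2,1)B 3/4 ok
(2,2)B 1/1 ok
(2,4)B 2/3 unhappy
(2,5)R 0/2 unhappy
(3,0)B 1/2 unhappy
(3,1)R 0/2 unhappy
(3,3)B 1/1 ok
(3,4)B 2/2 ok
Unsatisfied: (0,0), (0,1), (1,5), (2,4), (2,5), (3,0), (3,1) — 7 in total.

7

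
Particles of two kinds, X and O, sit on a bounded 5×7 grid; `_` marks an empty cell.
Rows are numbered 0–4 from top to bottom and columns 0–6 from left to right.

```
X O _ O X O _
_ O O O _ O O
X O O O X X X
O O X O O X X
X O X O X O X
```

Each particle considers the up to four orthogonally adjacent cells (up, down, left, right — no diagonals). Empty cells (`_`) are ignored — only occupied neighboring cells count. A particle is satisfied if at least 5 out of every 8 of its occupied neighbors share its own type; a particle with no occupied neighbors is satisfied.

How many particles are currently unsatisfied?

19

Row 0: (0,0)X 0/1 ✗ · (0,1)O 1/2 ✗ · (0,3)O 1/2 ✗ · (0,4)X 0/2 ✗ · (0,5)O 1/2 ✗
Row 1: (1,1)O 3/3 ✓ · (1,2)O 3/3 ✓ · (1,3)O 3/3 ✓ · (1,5)O 2/3 ✓ · (1,6)O 1/2 ✗
Row 2: (2,0)X 0/2 ✗ · (2,1)O 3/4 ✓ · (2,2)O 3/4 ✓ · (2,3)O 3/4 ✓ · (2,4)X 1/3 ✗ · (2,5)X 3/4 ✓ · (2,6)X 2/3 ✓
Row 3: (3,0)O 1/3 ✗ · (3,1)O 3/4 ✓ · (3,2)X 1/4 ✗ · (3,3)O 3/4 ✓ · (3,4)O 1/4 ✗ · (3,5)X 2/4 ✗ · (3,6)X 3/3 ✓
Row 4: (4,0)X 0/2 ✗ · (4,1)O 1/3 ✗ · (4,2)X 1/3 ✗ · (4,3)O 1/3 ✗ · (4,4)X 0/3 ✗ · (4,5)O 0/3 ✗ · (4,6)X 1/2 ✗
Unsatisfied: (0,0), (0,1), (0,3), (0,4), (0,5), (1,6), (2,0), (2,4), (3,0), (3,2), (3,4), (3,5), (4,0), (4,1), (4,2), (4,3), (4,4), (4,5), (4,6) — 19 in total.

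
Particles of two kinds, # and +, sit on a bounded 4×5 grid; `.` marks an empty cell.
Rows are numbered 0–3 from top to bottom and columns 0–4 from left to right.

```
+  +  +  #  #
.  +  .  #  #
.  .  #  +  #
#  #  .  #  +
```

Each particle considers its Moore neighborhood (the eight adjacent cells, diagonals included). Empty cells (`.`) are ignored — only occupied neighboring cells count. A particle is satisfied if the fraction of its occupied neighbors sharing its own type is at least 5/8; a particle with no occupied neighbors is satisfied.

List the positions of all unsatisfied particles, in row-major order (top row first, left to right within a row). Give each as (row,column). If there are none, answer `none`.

(0,2), (2,2), (2,3), (2,4), (3,3), (3,4)

(0,0)+ 2/2 satisfied
(0,1)+ 3/3 satisfied
(0,2)+ 2/4 not
(0,3)# 3/4 satisfied
(0,4)# 3/3 satisfied
(1,1)+ 3/4 satisfied
(1,3)# 5/7 satisfied
(1,4)# 4/5 satisfied
(2,2)# 3/5 not
(2,3)+ 1/6 not
(2,4)# 3/5 not
(3,0)# 1/1 satisfied
(3,1)# 2/2 satisfied
(3,3)# 2/4 not
(3,4)+ 1/3 not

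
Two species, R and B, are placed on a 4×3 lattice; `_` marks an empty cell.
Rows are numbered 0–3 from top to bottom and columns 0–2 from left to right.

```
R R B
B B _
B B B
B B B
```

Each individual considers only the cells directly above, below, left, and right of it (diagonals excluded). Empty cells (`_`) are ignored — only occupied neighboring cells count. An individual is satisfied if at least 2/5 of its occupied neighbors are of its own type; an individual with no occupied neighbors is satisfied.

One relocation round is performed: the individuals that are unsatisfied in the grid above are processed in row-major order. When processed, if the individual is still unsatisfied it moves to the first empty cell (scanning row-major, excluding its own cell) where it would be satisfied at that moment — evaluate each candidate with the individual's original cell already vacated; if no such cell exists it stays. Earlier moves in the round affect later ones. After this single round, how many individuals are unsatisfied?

0

Initially unsatisfied (in order): (0,1), (0,2).
  (0,1): no empty cell satisfies it; stays.
  (0,2) → (1,2).
Resulting grid:
R R _
B B B
B B B
B B B
All satisfied now.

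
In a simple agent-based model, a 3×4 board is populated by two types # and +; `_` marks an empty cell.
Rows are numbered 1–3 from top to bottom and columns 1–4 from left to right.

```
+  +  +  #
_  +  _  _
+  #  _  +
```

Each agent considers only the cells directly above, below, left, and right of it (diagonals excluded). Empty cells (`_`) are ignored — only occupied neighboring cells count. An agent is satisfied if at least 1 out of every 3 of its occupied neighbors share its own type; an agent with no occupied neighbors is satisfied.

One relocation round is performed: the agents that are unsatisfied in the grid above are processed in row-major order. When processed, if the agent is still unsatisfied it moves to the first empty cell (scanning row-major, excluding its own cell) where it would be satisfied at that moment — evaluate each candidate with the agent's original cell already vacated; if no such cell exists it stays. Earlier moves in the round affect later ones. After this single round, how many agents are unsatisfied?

1

Initially unsatisfied (in order): (1,4), (3,1), (3,2).
  (1,4) → (3,3).
  (3,1) → (1,4).
  (3,2): now satisfied by earlier moves; stays.
Resulting grid:
+ + + +
_ + _ _
_ # # +
Unsatisfied now: (3,4).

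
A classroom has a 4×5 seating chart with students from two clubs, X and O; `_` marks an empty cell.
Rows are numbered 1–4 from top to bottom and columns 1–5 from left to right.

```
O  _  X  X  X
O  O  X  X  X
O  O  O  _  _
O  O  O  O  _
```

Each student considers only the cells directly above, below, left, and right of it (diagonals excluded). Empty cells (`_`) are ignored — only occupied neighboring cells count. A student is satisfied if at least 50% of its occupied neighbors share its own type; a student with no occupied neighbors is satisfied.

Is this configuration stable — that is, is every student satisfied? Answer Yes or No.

Row 1: (1,1)O 1/1 ok · (1,3)X 2/2 ok · (1,4)X 3/3 ok · (1,5)X 2/2 ok
Row 2: (2,1)O 3/3 ok · (2,2)O 2/3 ok · (2,3)X 2/4 ok · (2,4)X 3/3 ok · (2,5)X 2/2 ok
Row 3: (3,1)O 3/3 ok · (3,2)O 4/4 ok · (3,3)O 2/3 ok
Row 4: (4,1)O 2/2 ok · (4,2)O 3/3 ok · (4,3)O 3/3 ok · (4,4)O 1/1 ok
All meet the threshold, so the configuration is stable.

Yes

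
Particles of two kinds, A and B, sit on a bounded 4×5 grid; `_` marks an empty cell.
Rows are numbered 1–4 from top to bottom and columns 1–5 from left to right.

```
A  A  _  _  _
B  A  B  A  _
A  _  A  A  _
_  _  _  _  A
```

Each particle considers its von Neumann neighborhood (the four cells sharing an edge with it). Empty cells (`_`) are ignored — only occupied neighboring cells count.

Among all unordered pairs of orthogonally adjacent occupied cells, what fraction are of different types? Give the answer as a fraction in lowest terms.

3/5

Scan each occupied cell's neighbors to the right and below so each pair is counted once.
From row 1: 1 unlike of 3 pairs (running 1/3).
From row 2: 5 unlike of 6 pairs (running 6/9).
From row 3: 0 unlike of 1 pairs (running 6/10).
Total adjacent occupied pairs: 10; unlike-type pairs: 6.
6/10 reduces to 3/5.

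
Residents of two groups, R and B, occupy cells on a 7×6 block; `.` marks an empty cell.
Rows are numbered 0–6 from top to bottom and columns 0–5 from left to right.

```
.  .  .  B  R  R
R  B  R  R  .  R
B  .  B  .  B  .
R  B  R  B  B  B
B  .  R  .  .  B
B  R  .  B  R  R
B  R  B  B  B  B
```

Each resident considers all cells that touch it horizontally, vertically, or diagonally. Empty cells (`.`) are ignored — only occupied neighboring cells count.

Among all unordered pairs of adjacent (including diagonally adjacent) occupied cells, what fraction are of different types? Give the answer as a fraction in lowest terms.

17/32

Scan each occupied cell's neighbors to the right and below (and the two forward diagonals) so each pair is counted once.
From row 0: 3 unlike of 7 pairs (running 3/7).
From row 1: 7 unlike of 10 pairs (running 10/17).
From row 2: 2 unlike of 8 pairs (running 12/25).
From row 3: 6 unlike of 12 pairs (running 18/37).
From row 4: 4 unlike of 6 pairs (running 22/43).
From row 5: 10 unlike of 16 pairs (running 32/59).
From row 6: 2 unlike of 5 pairs (running 34/64).
Total adjacent occupied pairs: 64; unlike-type pairs: 34.
34/64 reduces to 17/32.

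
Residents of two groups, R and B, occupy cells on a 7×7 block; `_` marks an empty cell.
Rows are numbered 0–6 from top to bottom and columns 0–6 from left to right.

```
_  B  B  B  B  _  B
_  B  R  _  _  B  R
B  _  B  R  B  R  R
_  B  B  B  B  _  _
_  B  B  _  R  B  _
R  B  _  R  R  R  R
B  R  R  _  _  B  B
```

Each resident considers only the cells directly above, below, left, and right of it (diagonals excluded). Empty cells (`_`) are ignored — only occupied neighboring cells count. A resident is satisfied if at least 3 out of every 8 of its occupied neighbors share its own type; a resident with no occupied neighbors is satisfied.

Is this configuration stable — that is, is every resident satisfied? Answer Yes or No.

(0,1)B 2/2 satisfied
(0,2)B 2/3 satisfied
(0,3)B 2/2 satisfied
(0,4)B 1/1 satisfied
(0,6)B 0/1 not
(1,1)B 1/2 satisfied
(1,2)R 0/3 not
(1,5)B 0/2 not
(1,6)R 1/3 not
(2,0)B 0/0 satisfied
(2,2)B 1/3 not
(2,3)R 0/3 not
(2,4)B 1/3 not
(2,5)R 1/3 not
(2,6)R 2/2 satisfied
(3,1)B 2/2 satisfied
(3,2)B 4/4 satisfied
(3,3)B 2/3 satisfied
(3,4)B 2/3 satisfied
(4,1)B 3/3 satisfied
(4,2)B 2/2 satisfied
(4,4)R 1/3 not
(4,5)B 0/2 not
(5,0)R 0/2 not
(5,1)B 1/3 not
(5,3)R 1/1 satisfied
(5,4)R 3/3 satisfied
(5,5)R 2/4 satisfied
(5,6)R 1/2 satisfied
(6,0)B 0/2 not
(6,1)R 1/3 not
(6,2)R 1/1 satisfied
(6,5)B 1/2 satisfied
(6,6)B 1/2 satisfied
For instance (0,6) has only 0/1 same-type neighbors, below 3/8.

No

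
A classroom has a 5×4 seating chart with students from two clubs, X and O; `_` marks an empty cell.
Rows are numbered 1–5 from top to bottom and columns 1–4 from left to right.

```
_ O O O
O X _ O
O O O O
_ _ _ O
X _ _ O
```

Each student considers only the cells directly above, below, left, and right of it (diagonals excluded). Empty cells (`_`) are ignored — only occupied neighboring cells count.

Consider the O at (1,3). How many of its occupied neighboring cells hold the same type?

Occupied neighbors of (1,3): (1,2)=O, (1,4)=O.
Same type (O): 2 of 2.

2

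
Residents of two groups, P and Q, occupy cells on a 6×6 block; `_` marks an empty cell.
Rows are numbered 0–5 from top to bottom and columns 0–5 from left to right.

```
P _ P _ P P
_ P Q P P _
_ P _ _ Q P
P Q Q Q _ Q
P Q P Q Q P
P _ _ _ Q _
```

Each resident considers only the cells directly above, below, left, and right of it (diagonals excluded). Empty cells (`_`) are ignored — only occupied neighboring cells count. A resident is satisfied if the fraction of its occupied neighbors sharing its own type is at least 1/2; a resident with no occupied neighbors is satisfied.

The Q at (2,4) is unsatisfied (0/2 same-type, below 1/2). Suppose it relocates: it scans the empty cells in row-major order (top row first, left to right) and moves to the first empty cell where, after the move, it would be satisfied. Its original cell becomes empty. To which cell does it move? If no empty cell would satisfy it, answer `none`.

Vacating (2,4). Empty cells in order:
  (0,1): 0/3 same-type → still unsatisfied.
  (0,3): 0/3 same-type → still unsatisfied.
  (1,0): 0/2 same-type → still unsatisfied.
  (1,5): 0/3 same-type → still unsatisfied.
  (2,0): 0/2 same-type → still unsatisfied.
  (2,2): 2/3 same-type → satisfied — stop here.

(2,2)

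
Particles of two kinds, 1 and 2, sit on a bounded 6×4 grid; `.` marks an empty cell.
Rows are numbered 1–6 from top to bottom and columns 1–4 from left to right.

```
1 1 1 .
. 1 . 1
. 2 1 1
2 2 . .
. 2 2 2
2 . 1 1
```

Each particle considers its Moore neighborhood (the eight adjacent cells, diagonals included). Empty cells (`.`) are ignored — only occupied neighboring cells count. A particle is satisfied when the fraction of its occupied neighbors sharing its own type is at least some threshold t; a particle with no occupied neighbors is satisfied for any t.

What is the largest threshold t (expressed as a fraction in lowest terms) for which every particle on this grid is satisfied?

Row 1: (1,1)1 2/2 · (1,2)1 3/3 · (1,3)1 3/3
Row 2: (2,2)1 4/5 · (2,4)1 3/3
Row 3: (3,2)2 2/4 · (3,3)1 3/5 · (3,4)1 2/2
Row 4: (4,1)2 3/3 · (4,2)2 4/5
Row 5: (5,2)2 4/5 · (5,3)2 3/5 · (5,4)2 1/3
Row 6: (6,1)2 1/1 · (6,3)1 1/4 · (6,4)1 1/3
The smallest same-type fraction is 1/4 at (6,3), which reduces to 1/4. Any threshold above that leaves this particle unsatisfied.

1/4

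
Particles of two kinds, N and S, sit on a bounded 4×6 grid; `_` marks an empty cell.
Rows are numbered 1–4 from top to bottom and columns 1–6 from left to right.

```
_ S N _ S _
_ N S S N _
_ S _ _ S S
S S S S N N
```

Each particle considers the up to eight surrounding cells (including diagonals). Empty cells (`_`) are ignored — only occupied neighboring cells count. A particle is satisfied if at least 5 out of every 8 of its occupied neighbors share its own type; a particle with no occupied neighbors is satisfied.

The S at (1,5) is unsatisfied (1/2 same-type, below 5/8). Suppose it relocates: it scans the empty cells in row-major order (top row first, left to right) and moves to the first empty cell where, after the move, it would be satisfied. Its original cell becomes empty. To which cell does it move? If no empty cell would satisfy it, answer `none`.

Vacating (1,5). Empty cells in order:
  (1,1): 1/2 same-type → still unsatisfied.
  (1,4): 2/4 same-type → still unsatisfied.
  (1,6): 0/1 same-type → still unsatisfied.
  (2,1): 2/3 same-type → satisfied — stop here.

(2,1)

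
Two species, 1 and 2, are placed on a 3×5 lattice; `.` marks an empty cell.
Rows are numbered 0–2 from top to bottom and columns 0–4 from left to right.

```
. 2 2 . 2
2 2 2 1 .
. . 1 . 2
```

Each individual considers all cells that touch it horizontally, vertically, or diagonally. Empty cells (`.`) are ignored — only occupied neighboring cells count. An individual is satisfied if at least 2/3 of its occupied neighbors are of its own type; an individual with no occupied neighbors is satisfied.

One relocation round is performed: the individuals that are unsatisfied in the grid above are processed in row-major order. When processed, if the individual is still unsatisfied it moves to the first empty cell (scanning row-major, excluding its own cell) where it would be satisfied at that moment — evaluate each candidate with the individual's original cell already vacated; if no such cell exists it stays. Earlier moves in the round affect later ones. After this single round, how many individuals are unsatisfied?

1

Initially unsatisfied (in order): (0,4), (1,2), (1,3), (2,2), (2,4).
  (0,4) → (0,0).
  (1,2) → (2,0).
  (1,3) → (0,4).
  (2,2): no empty cell satisfies it; stays.
  (2,4): now satisfied by earlier moves; stays.
Resulting grid:
2 2 2 . 1
2 2 . . .
2 . 1 . 2
Unsatisfied now: (2,2).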